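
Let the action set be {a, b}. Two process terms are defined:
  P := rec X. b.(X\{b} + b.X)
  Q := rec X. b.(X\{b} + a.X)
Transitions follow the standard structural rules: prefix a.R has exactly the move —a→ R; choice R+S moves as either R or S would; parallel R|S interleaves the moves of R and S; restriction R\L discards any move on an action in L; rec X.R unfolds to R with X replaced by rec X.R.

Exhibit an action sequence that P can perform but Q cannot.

bb

Reachable graph of P (2 states):
  u0 = rec X. b.(X\{b} + b.X) → -b-> u1
  u1 = (rec X. b.(X\{b} + b.X))\{b} + b.(rec X. b.(X\{b} + b.X)) → -b-> u0
Reachable graph of Q (2 states):
  v0 = rec X. b.(X\{b} + a.X) → -b-> v1
  v1 = (rec X. b.(X\{b} + a.X))\{b} + a.(rec X. b.(X\{b} + a.X)) → -a-> v0
Trace ⟨bb⟩ through P, begin at {u0}:
  step 1 (b): {u1}
  step 2 (b): {u0}
  P completes σ.
Trace ⟨bb⟩ through Q, begin at {v0}:
  step 1 (b): {v1}
  step 2 (b): no successor for Q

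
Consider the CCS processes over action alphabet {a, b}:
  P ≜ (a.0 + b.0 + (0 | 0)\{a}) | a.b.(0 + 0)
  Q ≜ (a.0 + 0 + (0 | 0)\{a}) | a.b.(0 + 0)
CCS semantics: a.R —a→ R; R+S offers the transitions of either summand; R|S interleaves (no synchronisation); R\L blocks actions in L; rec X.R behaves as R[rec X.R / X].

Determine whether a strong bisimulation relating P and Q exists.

P's transition system — 6 states:
  s0 = (a.0 + b.0 + (0 | 0)\{a}) | a.b.(0 + 0) :: =a=> s1, =a=> s2, =b=> s2
  s1 = (a.0 + b.0 + (0 | 0)\{a}) | b.(0 + 0) :: =a=> s3, =b=> s3, =b=> s4
  s2 = 0 | a.b.(0 + 0) :: =a=> s3
  s3 = 0 | b.(0 + 0) :: =b=> s5
  s4 = (a.0 + b.0 + (0 | 0)\{a}) | (0 + 0) :: =a=> s5, =b=> s5
  s5 = 0 | (0 + 0) :: ·
Q's transition system — 6 states:
  t0 = (a.0 + 0 + (0 | 0)\{a}) | a.b.(0 + 0) :: =a=> t1, =a=> t2
  t1 = (a.0 + 0 + (0 | 0)\{a}) | b.(0 + 0) :: =a=> t3, =b=> t4
  t2 = 0 | a.b.(0 + 0) :: =a=> t3
  t3 = 0 | b.(0 + 0) :: =b=> t5
  t4 = (a.0 + 0 + (0 | 0)\{a}) | (0 + 0) :: =a=> t5
  t5 = 0 | (0 + 0) :: ·
Partition-refinement fixed point:
  B0 = {s0}
  B1 = {s2, t2}
  B2 = {s3, t3}
  B3 = {s5, t5}
  B4 = {s1}
  B5 = {s4}
  B6 = {t0}
  B7 = {t1}
  B8 = {t4}
s0 ∈ B0, t0 ∈ B6 → different blocks

not bisimilar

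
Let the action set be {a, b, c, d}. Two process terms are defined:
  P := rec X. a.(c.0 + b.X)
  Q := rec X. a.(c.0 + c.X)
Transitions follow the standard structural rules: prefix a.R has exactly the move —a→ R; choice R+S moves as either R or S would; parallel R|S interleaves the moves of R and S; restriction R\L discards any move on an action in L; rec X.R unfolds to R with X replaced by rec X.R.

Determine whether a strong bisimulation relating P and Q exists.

LTS(P): 3 reachable states
  p0 = rec X. a.(c.0 + b.X) ⊢ --a--▸ p1
  p1 = c.0 + b.(rec X. a.(c.0 + b.X)) ⊢ --b--▸ p0, --c--▸ p2
  p2 = 0 ⊢ deadlocked
LTS(Q): 3 reachable states
  q0 = rec X. a.(c.0 + c.X) ⊢ --a--▸ q1
  q1 = c.0 + c.(rec X. a.(c.0 + c.X)) ⊢ --c--▸ q0, --c--▸ q2
  q2 = 0 ⊢ deadlocked
Coarsest stable partition (strong bisimilarity classes):
  B0 = {p0}
  B1 = {p1}
  B2 = {p2, q2}
  B3 = {q0}
  B4 = {q1}
p0 ∈ B0, q0 ∈ B3 → different blocks

not bisimilar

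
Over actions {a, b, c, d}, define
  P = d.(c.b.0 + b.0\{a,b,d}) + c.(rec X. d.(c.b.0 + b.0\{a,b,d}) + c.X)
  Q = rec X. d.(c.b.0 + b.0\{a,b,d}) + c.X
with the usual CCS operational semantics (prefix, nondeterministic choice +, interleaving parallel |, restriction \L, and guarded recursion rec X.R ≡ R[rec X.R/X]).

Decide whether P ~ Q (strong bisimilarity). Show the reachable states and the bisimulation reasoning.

bisimilar

LTS(P): 6 reachable states
  m0 = d.(c.b.0 + b.0\{a,b,d}) + c.(rec X. d.(c.b.0 + b.0\{a,b,d}) + c.X) :: -c-> m1, -d-> m2
  m1 = rec X. d.(c.b.0 + b.0\{a,b,d}) + c.X :: -c-> m1, -d-> m2
  m2 = c.b.0 + b.0\{a,b,d} :: -b-> m3, -c-> m4
  m3 = 0\{a,b,d} :: deadlocked
  m4 = b.0 :: -b-> m5
  m5 = 0 :: deadlocked
LTS(Q): 5 reachable states
  n0 = rec X. d.(c.b.0 + b.0\{a,b,d}) + c.X :: -c-> n0, -d-> n1
  n1 = c.b.0 + b.0\{a,b,d} :: -b-> n2, -c-> n3
  n2 = 0\{a,b,d} :: deadlocked
  n3 = b.0 :: -b-> n4
  n4 = 0 :: deadlocked
Partition-refinement fixed point:
  B0 = {m0, m1, n0}
  B1 = {m2, n1}
  B2 = {m3, m5, n2, n4}
  B3 = {m4, n3}
m0 ∈ B0, n0 ∈ B0 → same block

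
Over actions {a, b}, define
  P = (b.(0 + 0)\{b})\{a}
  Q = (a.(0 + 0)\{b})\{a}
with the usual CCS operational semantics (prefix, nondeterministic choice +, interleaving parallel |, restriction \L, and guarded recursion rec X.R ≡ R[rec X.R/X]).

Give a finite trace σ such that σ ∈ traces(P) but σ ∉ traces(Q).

LTS(P): 2 reachable states
  s0 = (b.(0 + 0)\{b})\{a} | ··b··> s1
  s1 = (0 + 0)\{b}\{a} | ·
LTS(Q): 1 reachable states
  t0 = (a.(0 + 0)\{b})\{a} | ·
Trace ⟨b⟩ through P, begin at {s0}:
  after b @ step 1: {s1}
  ✓ P
Trace ⟨b⟩ through Q, begin at {t0}:
  after b @ step 1: ∅  — Q cannot continue

b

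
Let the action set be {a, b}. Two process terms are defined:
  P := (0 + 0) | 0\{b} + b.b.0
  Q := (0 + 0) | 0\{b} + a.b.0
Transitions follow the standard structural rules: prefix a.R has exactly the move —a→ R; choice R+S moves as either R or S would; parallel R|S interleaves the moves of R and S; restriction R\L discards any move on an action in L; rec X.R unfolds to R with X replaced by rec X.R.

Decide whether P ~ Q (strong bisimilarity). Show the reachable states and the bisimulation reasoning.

not bisimilar

LTS(P): 3 reachable states
  p0 = (0 + 0) | 0\{b} + b.b.0 :: —b→ p1
  p1 = b.0 :: —b→ p2
  p2 = 0 :: ·
LTS(Q): 3 reachable states
  q0 = (0 + 0) | 0\{b} + a.b.0 :: —a→ q1
  q1 = b.0 :: —b→ q2
  q2 = 0 :: ·
Bisimilarity quotient blocks:
  B0 = {p0}
  B1 = {p1, q1}
  B2 = {p2, q2}
  B3 = {q0}
p0 ∈ B0, q0 ∈ B3 → different blocks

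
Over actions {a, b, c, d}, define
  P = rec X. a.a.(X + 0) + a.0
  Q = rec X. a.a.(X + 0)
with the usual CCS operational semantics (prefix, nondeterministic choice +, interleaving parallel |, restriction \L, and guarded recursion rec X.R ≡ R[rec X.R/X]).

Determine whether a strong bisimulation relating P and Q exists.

NO

LTS(P): 4 reachable states
  s0 = rec X. a.a.(X + 0) + a.0 has moves -a-> s1, -a-> s2
  s1 = 0 has moves stopped
  s2 = a.((rec X. a.a.(X + 0) + a.0) + 0) has moves -a-> s3
  s3 = (rec X. a.a.(X + 0) + a.0) + 0 has moves -a-> s1, -a-> s2
LTS(Q): 3 reachable states
  t0 = rec X. a.a.(X + 0) has moves -a-> t1
  t1 = a.((rec X. a.a.(X + 0)) + 0) has moves -a-> t2
  t2 = (rec X. a.a.(X + 0)) + 0 has moves -a-> t1
Partition-refinement fixed point:
  B0 = {s0, s3}
  B1 = {s2}
  B2 = {s1}
  B3 = {t0, t1, t2}
s0 ∈ B0, t0 ∈ B3 → different blocks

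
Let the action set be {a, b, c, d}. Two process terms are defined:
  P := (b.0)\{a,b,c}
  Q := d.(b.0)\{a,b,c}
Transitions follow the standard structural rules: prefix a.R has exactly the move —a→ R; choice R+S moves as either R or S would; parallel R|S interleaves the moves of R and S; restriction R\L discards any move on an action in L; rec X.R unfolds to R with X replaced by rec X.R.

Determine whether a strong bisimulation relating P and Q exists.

NO

Reachable graph of P (1 states):
  m0 = (b.0)\{a,b,c} has moves (no moves)
Reachable graph of Q (2 states):
  n0 = d.(b.0)\{a,b,c} has moves --d--▸ n1
  n1 = (b.0)\{a,b,c} has moves (no moves)
Bisimilarity quotient blocks:
  B0 = {m0, n1}
  B1 = {n0}
m0 ∈ B0, n0 ∈ B1 → different blocks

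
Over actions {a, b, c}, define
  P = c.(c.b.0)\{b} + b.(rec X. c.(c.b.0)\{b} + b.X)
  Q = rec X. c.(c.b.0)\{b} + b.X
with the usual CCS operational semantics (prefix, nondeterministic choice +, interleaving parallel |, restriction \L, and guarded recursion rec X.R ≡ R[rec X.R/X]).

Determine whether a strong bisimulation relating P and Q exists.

P's transition system — 4 states:
  s0 = c.(c.b.0)\{b} + b.(rec X. c.(c.b.0)\{b} + b.X) ⊢ --b--▸ s1, --c--▸ s2
  s1 = rec X. c.(c.b.0)\{b} + b.X ⊢ --b--▸ s1, --c--▸ s2
  s2 = (c.b.0)\{b} ⊢ --c--▸ s3
  s3 = (b.0)\{b} ⊢ deadlocked
Q's transition system — 3 states:
  t0 = rec X. c.(c.b.0)\{b} + b.X ⊢ --b--▸ t0, --c--▸ t1
  t1 = (c.b.0)\{b} ⊢ --c--▸ t2
  t2 = (b.0)\{b} ⊢ deadlocked
Coarsest stable partition (strong bisimilarity classes):
  B0 = {s0, s1, t0}
  B1 = {s2, t1}
  B2 = {s3, t2}
s0 ∈ B0, t0 ∈ B0 → same block

bisimilar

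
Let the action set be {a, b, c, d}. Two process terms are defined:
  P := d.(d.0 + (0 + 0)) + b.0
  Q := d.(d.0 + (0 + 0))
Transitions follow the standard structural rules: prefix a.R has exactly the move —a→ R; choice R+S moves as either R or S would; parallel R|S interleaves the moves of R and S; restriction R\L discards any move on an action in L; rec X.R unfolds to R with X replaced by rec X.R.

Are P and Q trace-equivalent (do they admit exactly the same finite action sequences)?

trace-distinct — witness ⟨b⟩

P's transition system — 3 states:
  s0 = d.(d.0 + (0 + 0)) + b.0 :: =b=> s1, =d=> s2
  s1 = 0 :: ∅
  s2 = d.0 + (0 + 0) :: =d=> s1
Q's transition system — 3 states:
  t0 = d.(d.0 + (0 + 0)) :: =d=> t1
  t1 = d.0 + (0 + 0) :: =d=> t2
  t2 = 0 :: ∅
Run σ = ⟨b⟩ on P: start {s0}
  step 1 (b): {s1}
  — P admits the full trace.
Run σ = ⟨b⟩ on Q: start {t0}
  step 1 (b): ∅ (Q stuck)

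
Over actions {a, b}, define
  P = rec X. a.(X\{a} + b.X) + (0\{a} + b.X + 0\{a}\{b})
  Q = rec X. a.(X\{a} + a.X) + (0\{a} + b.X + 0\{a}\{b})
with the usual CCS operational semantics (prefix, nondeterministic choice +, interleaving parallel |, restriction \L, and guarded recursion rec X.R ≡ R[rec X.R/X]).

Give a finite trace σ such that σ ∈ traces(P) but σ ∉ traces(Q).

P's transition system — 3 states:
  p0 = rec X. a.(X\{a} + b.X) + (0\{a} + b.X + 0\{a}\{b}) :: —a→ p1, —b→ p0
  p1 = (rec X. a.(X\{a} + b.X) + (0\{a} + b.X + 0\{a}\{b}))\{a} + b.(rec X. a.(X\{a} + b.X) + (0\{a} + b.X + 0\{a}\{b})) :: —b→ p0, —b→ p2
  p2 = (rec X. a.(X\{a} + b.X) + (0\{a} + b.X + 0\{a}\{b}))\{a} :: —b→ p2
Q's transition system — 3 states:
  q0 = rec X. a.(X\{a} + a.X) + (0\{a} + b.X + 0\{a}\{b}) :: —a→ q1, —b→ q0
  q1 = (rec X. a.(X\{a} + a.X) + (0\{a} + b.X + 0\{a}\{b}))\{a} + a.(rec X. a.(X\{a} + a.X) + (0\{a} + b.X + 0\{a}\{b})) :: —a→ q0, —b→ q2
  q2 = (rec X. a.(X\{a} + a.X) + (0\{a} + b.X + 0\{a}\{b}))\{a} :: —b→ q2
Trace ⟨aba⟩ through P, begin at {p0}:
  [1] a ⇒ {p1}
  [2] b ⇒ {p0, p2}
  [3] a ⇒ {p1}
  ✓ P
Trace ⟨aba⟩ through Q, begin at {q0}:
  [1] a ⇒ {q1}
  [2] b ⇒ {q2}
  [3] a ⇒ ∅ (Q stuck)

aba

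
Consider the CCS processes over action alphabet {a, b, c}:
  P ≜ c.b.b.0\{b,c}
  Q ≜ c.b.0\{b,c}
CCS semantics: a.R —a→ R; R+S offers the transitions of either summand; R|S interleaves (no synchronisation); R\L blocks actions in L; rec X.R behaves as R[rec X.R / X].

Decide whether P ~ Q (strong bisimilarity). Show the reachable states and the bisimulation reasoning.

LTS(P): 4 reachable states
  s0 = c.b.b.0\{b,c} → -c-> s1
  s1 = b.b.0\{b,c} → -b-> s2
  s2 = b.0\{b,c} → -b-> s3
  s3 = 0\{b,c} → stopped
LTS(Q): 3 reachable states
  t0 = c.b.0\{b,c} → -c-> t1
  t1 = b.0\{b,c} → -b-> t2
  t2 = 0\{b,c} → stopped
Bisimilarity quotient blocks:
  B0 = {s0}
  B1 = {s1}
  B2 = {s2, t1}
  B3 = {s3, t2}
  B4 = {t0}
s0 ∈ B0, t0 ∈ B4 → different blocks

NO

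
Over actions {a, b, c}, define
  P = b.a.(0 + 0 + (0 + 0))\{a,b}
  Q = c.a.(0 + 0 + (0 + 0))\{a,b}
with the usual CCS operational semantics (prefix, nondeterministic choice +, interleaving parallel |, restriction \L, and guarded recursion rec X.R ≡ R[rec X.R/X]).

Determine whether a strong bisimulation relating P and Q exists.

P's transition system — 3 states:
  p0 = b.a.(0 + 0 + (0 + 0))\{a,b} has moves —b→ p1
  p1 = a.(0 + 0 + (0 + 0))\{a,b} has moves —a→ p2
  p2 = (0 + 0 + (0 + 0))\{a,b} has moves ∅
Q's transition system — 3 states:
  q0 = c.a.(0 + 0 + (0 + 0))\{a,b} has moves —c→ q1
  q1 = a.(0 + 0 + (0 + 0))\{a,b} has moves —a→ q2
  q2 = (0 + 0 + (0 + 0))\{a,b} has moves ∅
Coarsest stable partition (strong bisimilarity classes):
  B0 = {p0}
  B1 = {p1, q1}
  B2 = {p2, q2}
  B3 = {q0}
p0 ∈ B0, q0 ∈ B3 → different blocks

NO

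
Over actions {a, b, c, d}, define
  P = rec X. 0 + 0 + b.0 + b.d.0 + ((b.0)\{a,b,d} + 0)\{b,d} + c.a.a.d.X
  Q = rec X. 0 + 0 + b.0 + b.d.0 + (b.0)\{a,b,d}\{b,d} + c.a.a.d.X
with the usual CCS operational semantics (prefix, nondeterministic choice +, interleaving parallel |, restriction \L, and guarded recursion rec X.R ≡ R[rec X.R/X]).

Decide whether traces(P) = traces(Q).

Reachable graph of P (6 states):
  s0 = rec X. 0 + 0 + b.0 + b.d.0 + ((b.0)\{a,b,d} + 0)\{b,d} + c.a.a.d.X | --b--▸ s1, --b--▸ s2, --c--▸ s3
  s1 = 0 | ∅
  s2 = d.0 | --d--▸ s1
  s3 = a.a.d.(rec X. 0 + 0 + b.0 + b.d.0 + ((b.0)\{a,b,d} + 0)\{b,d} + c.a.a.d.X) | --a--▸ s4
  s4 = a.d.(rec X. 0 + 0 + b.0 + b.d.0 + ((b.0)\{a,b,d} + 0)\{b,d} + c.a.a.d.X) | --a--▸ s5
  s5 = d.(rec X. 0 + 0 + b.0 + b.d.0 + ((b.0)\{a,b,d} + 0)\{b,d} + c.a.a.d.X) | --d--▸ s0
Reachable graph of Q (6 states):
  t0 = rec X. 0 + 0 + b.0 + b.d.0 + (b.0)\{a,b,d}\{b,d} + c.a.a.d.X | --b--▸ t1, --b--▸ t2, --c--▸ t3
  t1 = 0 | ∅
  t2 = d.0 | --d--▸ t1
  t3 = a.a.d.(rec X. 0 + 0 + b.0 + b.d.0 + (b.0)\{a,b,d}\{b,d} + c.a.a.d.X) | --a--▸ t4
  t4 = a.d.(rec X. 0 + 0 + b.0 + b.d.0 + (b.0)\{a,b,d}\{b,d} + c.a.a.d.X) | --a--▸ t5
  t5 = d.(rec X. 0 + 0 + b.0 + b.d.0 + (b.0)\{a,b,d}\{b,d} + c.a.a.d.X) | --d--▸ t0
Coarsest stable partition (strong bisimilarity classes):
  B0 = {s0, t0}
  B1 = {s3, t3}
  B2 = {s4, t4}
  B3 = {s5, t5}
  B4 = {s2, t2}
  B5 = {s1, t1}
s0 ∈ B0, t0 ∈ B0 → same block
Bisimilar ⇒ trace-equivalent.

YES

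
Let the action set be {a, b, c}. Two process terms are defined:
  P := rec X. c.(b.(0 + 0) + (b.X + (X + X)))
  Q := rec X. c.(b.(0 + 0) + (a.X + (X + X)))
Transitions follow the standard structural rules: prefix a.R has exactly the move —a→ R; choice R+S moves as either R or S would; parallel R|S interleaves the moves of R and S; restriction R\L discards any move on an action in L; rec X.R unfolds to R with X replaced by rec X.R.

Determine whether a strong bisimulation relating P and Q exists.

P ≁ Q

P's transition system — 3 states:
  m0 = rec X. c.(b.(0 + 0) + (b.X + (X + X))) ⊢ —c→ m1
  m1 = b.(0 + 0) + (b.(rec X. c.(b.(0 + 0) + (b.X + (X + X)))) + ((rec X. c.(b.(0 + 0) + (b.X + (X + X)))) + (rec X. c.(b.(0 + 0) + (b.X + (X + X)))))) ⊢ —b→ m0, —b→ m2, —c→ m1
  m2 = 0 + 0 ⊢ ·
Q's transition system — 3 states:
  n0 = rec X. c.(b.(0 + 0) + (a.X + (X + X))) ⊢ —c→ n1
  n1 = b.(0 + 0) + (a.(rec X. c.(b.(0 + 0) + (a.X + (X + X)))) + ((rec X. c.(b.(0 + 0) + (a.X + (X + X)))) + (rec X. c.(b.(0 + 0) + (a.X + (X + X)))))) ⊢ —a→ n0, —b→ n2, —c→ n1
  n2 = 0 + 0 ⊢ ·
Coarsest stable partition (strong bisimilarity classes):
  B0 = {m0}
  B1 = {m1}
  B2 = {m2, n2}
  B3 = {n0}
  B4 = {n1}
m0 ∈ B0, n0 ∈ B3 → different blocks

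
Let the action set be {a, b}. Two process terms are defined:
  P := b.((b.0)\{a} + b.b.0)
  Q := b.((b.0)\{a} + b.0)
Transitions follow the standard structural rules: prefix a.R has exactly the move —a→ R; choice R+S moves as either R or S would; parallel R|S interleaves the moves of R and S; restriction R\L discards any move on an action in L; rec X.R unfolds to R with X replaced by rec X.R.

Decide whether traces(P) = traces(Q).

Reachable graph of P (5 states):
  s0 = b.((b.0)\{a} + b.b.0) ⊢ --b--▸ s1
  s1 = (b.0)\{a} + b.b.0 ⊢ --b--▸ s2, --b--▸ s3
  s2 = 0\{a} ⊢ stopped
  s3 = b.0 ⊢ --b--▸ s4
  s4 = 0 ⊢ stopped
Reachable graph of Q (4 states):
  t0 = b.((b.0)\{a} + b.0) ⊢ --b--▸ t1
  t1 = (b.0)\{a} + b.0 ⊢ --b--▸ t2, --b--▸ t3
  t2 = 0 ⊢ stopped
  t3 = 0\{a} ⊢ stopped
Run σ = ⟨bbb⟩ on P: start {s0}
  step 1 (b): {s1}
  step 2 (b): {s2, s3}
  step 3 (b): {s4}
  P completes σ.
Run σ = ⟨bbb⟩ on Q: start {t0}
  step 1 (b): {t1}
  step 2 (b): {t2, t3}
  step 3 (b): ∅ (Q stuck)

NO — witness ⟨bbb⟩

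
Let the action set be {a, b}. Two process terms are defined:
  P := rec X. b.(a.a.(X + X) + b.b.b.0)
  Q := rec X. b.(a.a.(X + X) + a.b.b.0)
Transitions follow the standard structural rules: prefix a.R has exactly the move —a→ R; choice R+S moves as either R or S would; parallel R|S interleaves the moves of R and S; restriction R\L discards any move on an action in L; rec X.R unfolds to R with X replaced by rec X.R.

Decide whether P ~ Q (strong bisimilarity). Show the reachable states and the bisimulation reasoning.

NO

P's transition system — 7 states:
  m0 = rec X. b.(a.a.(X + X) + b.b.b.0) :: =b=> m1
  m1 = a.a.((rec X. b.(a.a.(X + X) + b.b.b.0)) + (rec X. b.(a.a.(X + X) + b.b.b.0))) + b.b.b.0 :: =a=> m2, =b=> m3
  m2 = a.((rec X. b.(a.a.(X + X) + b.b.b.0)) + (rec X. b.(a.a.(X + X) + b.b.b.0))) :: =a=> m4
  m3 = b.b.0 :: =b=> m5
  m4 = (rec X. b.(a.a.(X + X) + b.b.b.0)) + (rec X. b.(a.a.(X + X) + b.b.b.0)) :: =b=> m1
  m5 = b.0 :: =b=> m6
  m6 = 0 :: stopped
Q's transition system — 7 states:
  n0 = rec X. b.(a.a.(X + X) + a.b.b.0) :: =b=> n1
  n1 = a.a.((rec X. b.(a.a.(X + X) + a.b.b.0)) + (rec X. b.(a.a.(X + X) + a.b.b.0))) + a.b.b.0 :: =a=> n2, =a=> n3
  n2 = a.((rec X. b.(a.a.(X + X) + a.b.b.0)) + (rec X. b.(a.a.(X + X) + a.b.b.0))) :: =a=> n4
  n3 = b.b.0 :: =b=> n5
  n4 = (rec X. b.(a.a.(X + X) + a.b.b.0)) + (rec X. b.(a.a.(X + X) + a.b.b.0)) :: =b=> n1
  n5 = b.0 :: =b=> n6
  n6 = 0 :: stopped
Bisimilarity quotient blocks:
  B0 = {m0, m4}
  B1 = {m1}
  B2 = {m3, n3}
  B3 = {m5, n5}
  B4 = {m6, n6}
  B5 = {m2}
  B6 = {n0, n4}
  B7 = {n1}
  B8 = {n2}
m0 ∈ B0, n0 ∈ B6 → different blocks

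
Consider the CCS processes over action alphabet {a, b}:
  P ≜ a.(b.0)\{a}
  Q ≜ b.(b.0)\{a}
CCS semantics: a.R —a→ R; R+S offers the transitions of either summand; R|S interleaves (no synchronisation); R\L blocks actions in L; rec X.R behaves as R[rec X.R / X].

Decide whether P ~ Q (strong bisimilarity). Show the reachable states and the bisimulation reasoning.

LTS(P): 3 reachable states
  p0 = a.(b.0)\{a} → =a=> p1
  p1 = (b.0)\{a} → =b=> p2
  p2 = 0\{a} → (no moves)
LTS(Q): 3 reachable states
  q0 = b.(b.0)\{a} → =b=> q1
  q1 = (b.0)\{a} → =b=> q2
  q2 = 0\{a} → (no moves)
Partition-refinement fixed point:
  B0 = {p0}
  B1 = {p1, q1}
  B2 = {p2, q2}
  B3 = {q0}
p0 ∈ B0, q0 ∈ B3 → different blocks

P ≁ Q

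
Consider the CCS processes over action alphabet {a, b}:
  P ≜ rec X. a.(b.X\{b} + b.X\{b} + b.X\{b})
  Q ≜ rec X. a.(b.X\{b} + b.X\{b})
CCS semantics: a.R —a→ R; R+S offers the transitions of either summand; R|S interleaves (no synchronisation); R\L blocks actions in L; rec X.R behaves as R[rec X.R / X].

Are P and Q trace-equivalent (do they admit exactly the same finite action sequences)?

LTS(P): 4 reachable states
  s0 = rec X. a.(b.X\{b} + b.X\{b} + b.X\{b}) → —a→ s1
  s1 = b.(rec X. a.(b.X\{b} + b.X\{b} + b.X\{b}))\{b} + b.(rec X. a.(b.X\{b} + b.X\{b} + b.X\{b}))\{b} + b.(rec X. a.(b.X\{b} + b.X\{b} + b.X\{b}))\{b} → —b→ s2
  s2 = (rec X. a.(b.X\{b} + b.X\{b} + b.X\{b}))\{b} → —a→ s3
  s3 = (b.(rec X. a.(b.X\{b} + b.X\{b} + b.X\{b}))\{b} + b.(rec X. a.(b.X\{b} + b.X\{b} + b.X\{b}))\{b} + b.(rec X. a.(b.X\{b} + b.X\{b} + b.X\{b}))\{b})\{b} → ·
LTS(Q): 4 reachable states
  t0 = rec X. a.(b.X\{b} + b.X\{b}) → —a→ t1
  t1 = b.(rec X. a.(b.X\{b} + b.X\{b}))\{b} + b.(rec X. a.(b.X\{b} + b.X\{b}))\{b} → —b→ t2
  t2 = (rec X. a.(b.X\{b} + b.X\{b}))\{b} → —a→ t3
  t3 = (b.(rec X. a.(b.X\{b} + b.X\{b}))\{b} + b.(rec X. a.(b.X\{b} + b.X\{b}))\{b})\{b} → ·
Coarsest stable partition (strong bisimilarity classes):
  B0 = {s0, t0}
  B1 = {s1, t1}
  B2 = {s2, t2}
  B3 = {s3, t3}
s0 ∈ B0, t0 ∈ B0 → same block
Bisimilar ⇒ trace-equivalent.

traces(P) = traces(Q)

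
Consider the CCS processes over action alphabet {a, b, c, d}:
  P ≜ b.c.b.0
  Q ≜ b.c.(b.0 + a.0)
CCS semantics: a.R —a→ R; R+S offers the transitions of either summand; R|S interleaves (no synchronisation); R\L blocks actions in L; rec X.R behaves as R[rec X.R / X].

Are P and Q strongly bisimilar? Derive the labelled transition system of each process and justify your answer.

Reachable graph of P (4 states):
  s0 = b.c.b.0 has moves -b-> s1
  s1 = c.b.0 has moves -c-> s2
  s2 = b.0 has moves -b-> s3
  s3 = 0 has moves ∅
Reachable graph of Q (4 states):
  t0 = b.c.(b.0 + a.0) has moves -b-> t1
  t1 = c.(b.0 + a.0) has moves -c-> t2
  t2 = b.0 + a.0 has moves -a-> t3, -b-> t3
  t3 = 0 has moves ∅
Coarsest stable partition (strong bisimilarity classes):
  B0 = {s0}
  B1 = {s1}
  B2 = {s2}
  B3 = {s3, t3}
  B4 = {t0}
  B5 = {t1}
  B6 = {t2}
s0 ∈ B0, t0 ∈ B4 → different blocks

not bisimilar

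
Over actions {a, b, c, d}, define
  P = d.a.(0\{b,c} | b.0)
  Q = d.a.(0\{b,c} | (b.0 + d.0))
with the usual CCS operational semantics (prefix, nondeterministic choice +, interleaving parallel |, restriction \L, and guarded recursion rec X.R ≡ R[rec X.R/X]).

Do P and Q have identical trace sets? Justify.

trace-distinct — witness ⟨dad⟩

LTS(P): 4 reachable states
  u0 = d.a.(0\{b,c} | b.0) ⊢ --d--▸ u1
  u1 = a.(0\{b,c} | b.0) ⊢ --a--▸ u2
  u2 = 0\{b,c} | b.0 ⊢ --b--▸ u3
  u3 = 0\{b,c} | 0 ⊢ ·
LTS(Q): 4 reachable states
  v0 = d.a.(0\{b,c} | (b.0 + d.0)) ⊢ --d--▸ v1
  v1 = a.(0\{b,c} | (b.0 + d.0)) ⊢ --a--▸ v2
  v2 = 0\{b,c} | (b.0 + d.0) ⊢ --b--▸ v3, --d--▸ v3
  v3 = 0\{b,c} | 0 ⊢ ·
Executing dad from Q (initial set {v0}):
  [1] d ⇒ {v1}
  [2] a ⇒ {v2}
  [3] d ⇒ {v3}
  — Q admits the full trace.
Executing dad from P (initial set {u0}):
  [1] d ⇒ {u1}
  [2] a ⇒ {u2}
  [3] d ⇒ ∅ (P stuck)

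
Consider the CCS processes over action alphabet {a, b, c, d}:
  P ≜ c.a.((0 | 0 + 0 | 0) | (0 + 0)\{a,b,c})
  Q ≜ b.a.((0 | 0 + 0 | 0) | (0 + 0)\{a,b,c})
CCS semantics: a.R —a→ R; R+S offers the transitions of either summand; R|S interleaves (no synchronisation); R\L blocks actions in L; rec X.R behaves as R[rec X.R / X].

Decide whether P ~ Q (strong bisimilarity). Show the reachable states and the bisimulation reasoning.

not bisimilar

P's transition system — 3 states:
  m0 = c.a.((0 | 0 + 0 | 0) | (0 + 0)\{a,b,c}) :: -c-> m1
  m1 = a.((0 | 0 + 0 | 0) | (0 + 0)\{a,b,c}) :: -a-> m2
  m2 = (0 | 0 + 0 | 0) | (0 + 0)\{a,b,c} :: ·
Q's transition system — 3 states:
  n0 = b.a.((0 | 0 + 0 | 0) | (0 + 0)\{a,b,c}) :: -b-> n1
  n1 = a.((0 | 0 + 0 | 0) | (0 + 0)\{a,b,c}) :: -a-> n2
  n2 = (0 | 0 + 0 | 0) | (0 + 0)\{a,b,c} :: ·
Partition-refinement fixed point:
  B0 = {m0}
  B1 = {m1, n1}
  B2 = {m2, n2}
  B3 = {n0}
m0 ∈ B0, n0 ∈ B3 → different blocks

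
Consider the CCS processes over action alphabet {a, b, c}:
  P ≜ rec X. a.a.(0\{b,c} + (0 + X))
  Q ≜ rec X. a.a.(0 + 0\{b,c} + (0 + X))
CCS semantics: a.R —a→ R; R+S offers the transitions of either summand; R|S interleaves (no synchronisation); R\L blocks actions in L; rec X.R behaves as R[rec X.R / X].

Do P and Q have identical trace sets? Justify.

Reachable graph of P (3 states):
  p0 = rec X. a.a.(0\{b,c} + (0 + X)) :: —a→ p1
  p1 = a.(0\{b,c} + (0 + (rec X. a.a.(0\{b,c} + (0 + X))))) :: —a→ p2
  p2 = 0\{b,c} + (0 + (rec X. a.a.(0\{b,c} + (0 + X)))) :: —a→ p1
Reachable graph of Q (3 states):
  q0 = rec X. a.a.(0 + 0\{b,c} + (0 + X)) :: —a→ q1
  q1 = a.(0 + 0\{b,c} + (0 + (rec X. a.a.(0 + 0\{b,c} + (0 + X))))) :: —a→ q2
  q2 = 0 + 0\{b,c} + (0 + (rec X. a.a.(0 + 0\{b,c} + (0 + X)))) :: —a→ q1
Bisimilarity quotient blocks:
  B0 = {p0, p1, p2, q0, q1, q2}
p0 ∈ B0, q0 ∈ B0 → same block
Bisimilar ⇒ trace-equivalent.

trace-equivalent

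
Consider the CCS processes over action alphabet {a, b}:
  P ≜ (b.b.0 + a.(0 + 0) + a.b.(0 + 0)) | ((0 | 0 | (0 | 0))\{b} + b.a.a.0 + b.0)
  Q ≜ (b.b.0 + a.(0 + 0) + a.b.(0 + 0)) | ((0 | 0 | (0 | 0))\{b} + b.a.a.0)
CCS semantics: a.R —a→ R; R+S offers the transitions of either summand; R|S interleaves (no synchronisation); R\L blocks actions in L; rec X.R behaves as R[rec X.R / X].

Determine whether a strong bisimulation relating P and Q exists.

P ≁ Q

Reachable graph of P (20 states):
  p0 = (b.b.0 + a.(0 + 0) + a.b.(0 + 0)) | ((0 | 0 | (0 | 0))\{b} + b.a.a.0 + b.0) ⊢ --a--▸ p1, --a--▸ p2, --b--▸ p3, --b--▸ p4, --b--▸ p5
  p1 = (0 + 0) | ((0 | 0 | (0 | 0))\{b} + b.a.a.0 + b.0) ⊢ --b--▸ p6, --b--▸ p7
  p2 = b.(0 + 0) | ((0 | 0 | (0 | 0))\{b} + b.a.a.0 + b.0) ⊢ --b--▸ p1, --b--▸ p8, --b--▸ p9
  p3 = (b.b.0 + a.(0 + 0) + a.b.(0 + 0)) | 0 ⊢ --a--▸ p6, --a--▸ p8, --b--▸ p10
  p4 = (b.b.0 + a.(0 + 0) + a.b.(0 + 0)) | a.a.0 ⊢ --a--▸ p11, --a--▸ p7, --a--▸ p9, --b--▸ p12
  p5 = b.0 | ((0 | 0 | (0 | 0))\{b} + b.a.a.0 + b.0) ⊢ --b--▸ p10, --b--▸ p12, --b--▸ p13
  p6 = (0 + 0) | 0 ⊢ ·
  p7 = (0 + 0) | a.a.0 ⊢ --a--▸ p14
  p8 = b.(0 + 0) | 0 ⊢ --b--▸ p6
  p9 = b.(0 + 0) | a.a.0 ⊢ --a--▸ p15, --b--▸ p7
  p10 = b.0 | 0 ⊢ --b--▸ p16
  p11 = (b.b.0 + a.(0 + 0) + a.b.(0 + 0)) | a.0 ⊢ --a--▸ p14, --a--▸ p15, --a--▸ p3, --b--▸ p17
  p12 = b.0 | a.a.0 ⊢ --a--▸ p17, --b--▸ p18
  p13 = 0 | ((0 | 0 | (0 | 0))\{b} + b.a.a.0 + b.0) ⊢ --b--▸ p16, --b--▸ p18
  p14 = (0 + 0) | a.0 ⊢ --a--▸ p6
  p15 = b.(0 + 0) | a.0 ⊢ --a--▸ p8, --b--▸ p14
  p16 = 0 | 0 ⊢ ·
  p17 = b.0 | a.0 ⊢ --a--▸ p10, --b--▸ p19
  p18 = 0 | a.a.0 ⊢ --a--▸ p19
  p19 = 0 | a.0 ⊢ --a--▸ p16
Reachable graph of Q (20 states):
  q0 = (b.b.0 + a.(0 + 0) + a.b.(0 + 0)) | ((0 | 0 | (0 | 0))\{b} + b.a.a.0) ⊢ --a--▸ q1, --a--▸ q2, --b--▸ q3, --b--▸ q4
  q1 = (0 + 0) | ((0 | 0 | (0 | 0))\{b} + b.a.a.0) ⊢ --b--▸ q5
  q2 = b.(0 + 0) | ((0 | 0 | (0 | 0))\{b} + b.a.a.0) ⊢ --b--▸ q1, --b--▸ q6
  q3 = (b.b.0 + a.(0 + 0) + a.b.(0 + 0)) | a.a.0 ⊢ --a--▸ q5, --a--▸ q6, --a--▸ q7, --b--▸ q8
  q4 = b.0 | ((0 | 0 | (0 | 0))\{b} + b.a.a.0) ⊢ --b--▸ q8, --b--▸ q9
  q5 = (0 + 0) | a.a.0 ⊢ --a--▸ q10
  q6 = b.(0 + 0) | a.a.0 ⊢ --a--▸ q11, --b--▸ q5
  q7 = (b.b.0 + a.(0 + 0) + a.b.(0 + 0)) | a.0 ⊢ --a--▸ q10, --a--▸ q11, --a--▸ q12, --b--▸ q13
  q8 = b.0 | a.a.0 ⊢ --a--▸ q13, --b--▸ q14
  q9 = 0 | ((0 | 0 | (0 | 0))\{b} + b.a.a.0) ⊢ --b--▸ q14
  q10 = (0 + 0) | a.0 ⊢ --a--▸ q15
  q11 = b.(0 + 0) | a.0 ⊢ --a--▸ q16, --b--▸ q10
  q12 = (b.b.0 + a.(0 + 0) + a.b.(0 + 0)) | 0 ⊢ --a--▸ q15, --a--▸ q16, --b--▸ q17
  q13 = b.0 | a.0 ⊢ --a--▸ q17, --b--▸ q18
  q14 = 0 | a.a.0 ⊢ --a--▸ q18
  q15 = (0 + 0) | 0 ⊢ ·
  q16 = b.(0 + 0) | 0 ⊢ --b--▸ q15
  q17 = b.0 | 0 ⊢ --b--▸ q19
  q18 = 0 | a.0 ⊢ --a--▸ q19
  q19 = 0 | 0 ⊢ ·
Coarsest stable partition (strong bisimilarity classes):
  B0 = {p0}
  B1 = {p4, q3}
  B2 = {p12, p9, q6, q8}
  B3 = {p15, p17, q11, q13}
  B4 = {p14, p19, q10, q18}
  B5 = {p16, p6, q15, q19}
  B6 = {p10, p8, q16, q17}
  B7 = {p18, p7, q14, q5}
  B8 = {p11, q7}
  B9 = {p3, q12}
  B10 = {p2, p5}
  B11 = {p1, p13}
  B12 = {q0}
  B13 = {q2, q4}
  B14 = {q1, q9}
p0 ∈ B0, q0 ∈ B12 → different blocks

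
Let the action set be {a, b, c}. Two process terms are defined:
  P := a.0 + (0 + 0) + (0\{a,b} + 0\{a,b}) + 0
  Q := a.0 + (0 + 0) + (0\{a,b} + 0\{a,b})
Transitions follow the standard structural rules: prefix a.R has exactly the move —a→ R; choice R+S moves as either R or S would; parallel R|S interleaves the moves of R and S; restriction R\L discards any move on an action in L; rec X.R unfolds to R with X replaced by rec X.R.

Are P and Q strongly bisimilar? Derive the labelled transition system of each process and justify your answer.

bisimilar

P's transition system — 2 states:
  u0 = a.0 + (0 + 0) + (0\{a,b} + 0\{a,b}) + 0 :: --a--▸ u1
  u1 = 0 :: stopped
Q's transition system — 2 states:
  v0 = a.0 + (0 + 0) + (0\{a,b} + 0\{a,b}) :: --a--▸ v1
  v1 = 0 :: stopped
Coarsest stable partition (strong bisimilarity classes):
  B0 = {u0, v0}
  B1 = {u1, v1}
u0 ∈ B0, v0 ∈ B0 → same block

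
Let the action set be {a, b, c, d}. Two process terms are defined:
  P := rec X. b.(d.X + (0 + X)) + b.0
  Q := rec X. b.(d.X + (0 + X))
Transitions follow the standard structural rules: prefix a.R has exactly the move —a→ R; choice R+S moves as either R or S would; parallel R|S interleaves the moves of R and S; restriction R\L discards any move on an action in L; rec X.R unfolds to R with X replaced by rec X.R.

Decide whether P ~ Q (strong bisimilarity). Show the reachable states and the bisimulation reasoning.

NO

Reachable graph of P (3 states):
  m0 = rec X. b.(d.X + (0 + X)) + b.0 ⊢ ··b··> m1, ··b··> m2
  m1 = 0 ⊢ deadlocked
  m2 = d.(rec X. b.(d.X + (0 + X)) + b.0) + (0 + (rec X. b.(d.X + (0 + X)) + b.0)) ⊢ ··b··> m1, ··b··> m2, ··d··> m0
Reachable graph of Q (2 states):
  n0 = rec X. b.(d.X + (0 + X)) ⊢ ··b··> n1
  n1 = d.(rec X. b.(d.X + (0 + X))) + (0 + (rec X. b.(d.X + (0 + X)))) ⊢ ··b··> n1, ··d··> n0
Partition-refinement fixed point:
  B0 = {m0}
  B1 = {m1}
  B2 = {m2}
  B3 = {n0}
  B4 = {n1}
m0 ∈ B0, n0 ∈ B3 → different blocks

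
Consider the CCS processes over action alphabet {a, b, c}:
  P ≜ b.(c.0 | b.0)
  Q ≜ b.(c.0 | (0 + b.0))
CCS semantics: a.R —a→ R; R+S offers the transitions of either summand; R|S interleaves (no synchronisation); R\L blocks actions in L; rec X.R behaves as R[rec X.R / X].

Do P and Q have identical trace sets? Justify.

Reachable graph of P (5 states):
  p0 = b.(c.0 | b.0) ⊢ =b=> p1
  p1 = c.0 | b.0 ⊢ =b=> p2, =c=> p3
  p2 = c.0 | 0 ⊢ =c=> p4
  p3 = 0 | b.0 ⊢ =b=> p4
  p4 = 0 | 0 ⊢ ∅
Reachable graph of Q (5 states):
  q0 = b.(c.0 | (0 + b.0)) ⊢ =b=> q1
  q1 = c.0 | (0 + b.0) ⊢ =b=> q2, =c=> q3
  q2 = c.0 | 0 ⊢ =c=> q4
  q3 = 0 | (0 + b.0) ⊢ =b=> q4
  q4 = 0 | 0 ⊢ ∅
Coarsest stable partition (strong bisimilarity classes):
  B0 = {p0, q0}
  B1 = {p1, q1}
  B2 = {p3, q3}
  B3 = {p4, q4}
  B4 = {p2, q2}
p0 ∈ B0, q0 ∈ B0 → same block
Bisimilar ⇒ trace-equivalent.

YES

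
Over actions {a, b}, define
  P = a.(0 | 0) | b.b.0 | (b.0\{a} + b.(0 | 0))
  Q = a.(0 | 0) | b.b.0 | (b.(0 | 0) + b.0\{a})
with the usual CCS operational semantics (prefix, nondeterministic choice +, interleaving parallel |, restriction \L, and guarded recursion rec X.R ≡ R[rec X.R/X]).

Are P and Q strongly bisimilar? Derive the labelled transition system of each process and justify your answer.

P ~ Q

LTS(P): 18 reachable states
  m0 = a.(0 | 0) | b.b.0 | (b.0\{a} + b.(0 | 0)) | --a--▸ m1, --b--▸ m2, --b--▸ m3, --b--▸ m4
  m1 = 0 | 0 | b.b.0 | (b.0\{a} + b.(0 | 0)) | --b--▸ m5, --b--▸ m6, --b--▸ m7
  m2 = a.(0 | 0) | b.0 | (b.0\{a} + b.(0 | 0)) | --a--▸ m5, --b--▸ m10, --b--▸ m8, --b--▸ m9
  m3 = a.(0 | 0) | b.b.0 | (0 | 0) | --a--▸ m6, --b--▸ m9
  m4 = a.(0 | 0) | b.b.0 | 0\{a} | --a--▸ m7, --b--▸ m10
  m5 = 0 | 0 | b.0 | (b.0\{a} + b.(0 | 0)) | --b--▸ m11, --b--▸ m12, --b--▸ m13
  m6 = 0 | 0 | b.b.0 | (0 | 0) | --b--▸ m12
  m7 = 0 | 0 | b.b.0 | 0\{a} | --b--▸ m13
  m8 = a.(0 | 0) | 0 | (b.0\{a} + b.(0 | 0)) | --a--▸ m11, --b--▸ m14, --b--▸ m15
  m9 = a.(0 | 0) | b.0 | (0 | 0) | --a--▸ m12, --b--▸ m14
  m10 = a.(0 | 0) | b.0 | 0\{a} | --a--▸ m13, --b--▸ m15
  m11 = 0 | 0 | 0 | (b.0\{a} + b.(0 | 0)) | --b--▸ m16, --b--▸ m17
  m12 = 0 | 0 | b.0 | (0 | 0) | --b--▸ m16
  m13 = 0 | 0 | b.0 | 0\{a} | --b--▸ m17
  m14 = a.(0 | 0) | 0 | (0 | 0) | --a--▸ m16
  m15 = a.(0 | 0) | 0 | 0\{a} | --a--▸ m17
  m16 = 0 | 0 | 0 | (0 | 0) | deadlocked
  m17 = 0 | 0 | 0 | 0\{a} | deadlocked
LTS(Q): 18 reachable states
  n0 = a.(0 | 0) | b.b.0 | (b.(0 | 0) + b.0\{a}) | --a--▸ n1, --b--▸ n2, --b--▸ n3, --b--▸ n4
  n1 = 0 | 0 | b.b.0 | (b.(0 | 0) + b.0\{a}) | --b--▸ n5, --b--▸ n6, --b--▸ n7
  n2 = a.(0 | 0) | b.0 | (b.(0 | 0) + b.0\{a}) | --a--▸ n5, --b--▸ n10, --b--▸ n8, --b--▸ n9
  n3 = a.(0 | 0) | b.b.0 | (0 | 0) | --a--▸ n6, --b--▸ n9
  n4 = a.(0 | 0) | b.b.0 | 0\{a} | --a--▸ n7, --b--▸ n10
  n5 = 0 | 0 | b.0 | (b.(0 | 0) + b.0\{a}) | --b--▸ n11, --b--▸ n12, --b--▸ n13
  n6 = 0 | 0 | b.b.0 | (0 | 0) | --b--▸ n12
  n7 = 0 | 0 | b.b.0 | 0\{a} | --b--▸ n13
  n8 = a.(0 | 0) | 0 | (b.(0 | 0) + b.0\{a}) | --a--▸ n11, --b--▸ n14, --b--▸ n15
  n9 = a.(0 | 0) | b.0 | (0 | 0) | --a--▸ n12, --b--▸ n14
  n10 = a.(0 | 0) | b.0 | 0\{a} | --a--▸ n13, --b--▸ n15
  n11 = 0 | 0 | 0 | (b.(0 | 0) + b.0\{a}) | --b--▸ n16, --b--▸ n17
  n12 = 0 | 0 | b.0 | (0 | 0) | --b--▸ n16
  n13 = 0 | 0 | b.0 | 0\{a} | --b--▸ n17
  n14 = a.(0 | 0) | 0 | (0 | 0) | --a--▸ n16
  n15 = a.(0 | 0) | 0 | 0\{a} | --a--▸ n17
  n16 = 0 | 0 | 0 | (0 | 0) | deadlocked
  n17 = 0 | 0 | 0 | 0\{a} | deadlocked
Partition-refinement fixed point:
  B0 = {m0, n0}
  B1 = {m2, m3, m4, n2, n3, n4}
  B2 = {m10, m8, m9, n10, n8, n9}
  B3 = {m14, m15, n14, n15}
  B4 = {m16, m17, n16, n17}
  B5 = {m11, m12, m13, n11, n12, n13}
  B6 = {m5, m6, m7, n5, n6, n7}
  B7 = {m1, n1}
m0 ∈ B0, n0 ∈ B0 → same block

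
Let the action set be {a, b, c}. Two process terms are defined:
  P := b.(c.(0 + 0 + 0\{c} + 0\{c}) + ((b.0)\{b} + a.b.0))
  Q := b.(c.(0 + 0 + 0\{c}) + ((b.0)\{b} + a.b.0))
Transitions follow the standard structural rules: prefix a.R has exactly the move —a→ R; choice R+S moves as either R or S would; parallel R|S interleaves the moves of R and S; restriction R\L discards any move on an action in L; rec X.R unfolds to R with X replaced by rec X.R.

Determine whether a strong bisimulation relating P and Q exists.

P ~ Q

P's transition system — 5 states:
  p0 = b.(c.(0 + 0 + 0\{c} + 0\{c}) + ((b.0)\{b} + a.b.0)) → =b=> p1
  p1 = c.(0 + 0 + 0\{c} + 0\{c}) + ((b.0)\{b} + a.b.0) → =a=> p2, =c=> p3
  p2 = b.0 → =b=> p4
  p3 = 0 + 0 + 0\{c} + 0\{c} → ·
  p4 = 0 → ·
Q's transition system — 5 states:
  q0 = b.(c.(0 + 0 + 0\{c}) + ((b.0)\{b} + a.b.0)) → =b=> q1
  q1 = c.(0 + 0 + 0\{c}) + ((b.0)\{b} + a.b.0) → =a=> q2, =c=> q3
  q2 = b.0 → =b=> q4
  q3 = 0 + 0 + 0\{c} → ·
  q4 = 0 → ·
Coarsest stable partition (strong bisimilarity classes):
  B0 = {p0, q0}
  B1 = {p1, q1}
  B2 = {p2, q2}
  B3 = {p3, p4, q3, q4}
p0 ∈ B0, q0 ∈ B0 → same block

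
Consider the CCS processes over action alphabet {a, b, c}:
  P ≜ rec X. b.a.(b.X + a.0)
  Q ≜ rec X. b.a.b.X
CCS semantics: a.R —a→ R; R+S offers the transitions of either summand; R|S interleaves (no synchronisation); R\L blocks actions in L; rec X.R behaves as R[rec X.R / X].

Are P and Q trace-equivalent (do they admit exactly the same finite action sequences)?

NO — witness ⟨baa⟩

LTS(P): 4 reachable states
  s0 = rec X. b.a.(b.X + a.0) :: =b=> s1
  s1 = a.(b.(rec X. b.a.(b.X + a.0)) + a.0) :: =a=> s2
  s2 = b.(rec X. b.a.(b.X + a.0)) + a.0 :: =a=> s3, =b=> s0
  s3 = 0 :: deadlocked
LTS(Q): 3 reachable states
  t0 = rec X. b.a.b.X :: =b=> t1
  t1 = a.b.(rec X. b.a.b.X) :: =a=> t2
  t2 = b.(rec X. b.a.b.X) :: =b=> t0
Executing baa from P (initial set {s0}):
  after b @ step 1: {s1}
  after a @ step 2: {s2}
  after a @ step 3: {s3}
  ✓ P
Executing baa from Q (initial set {t0}):
  after b @ step 1: {t1}
  after a @ step 2: {t2}
  after a @ step 3: no successor for Q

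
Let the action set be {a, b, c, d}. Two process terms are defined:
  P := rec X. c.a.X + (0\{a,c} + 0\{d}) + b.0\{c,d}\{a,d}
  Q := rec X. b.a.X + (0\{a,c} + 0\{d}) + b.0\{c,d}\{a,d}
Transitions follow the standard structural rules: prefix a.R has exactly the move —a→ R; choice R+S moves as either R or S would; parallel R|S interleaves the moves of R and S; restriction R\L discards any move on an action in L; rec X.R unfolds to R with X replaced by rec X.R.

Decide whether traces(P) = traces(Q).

traces(P) ≠ traces(Q) — witness ⟨c⟩

LTS(P): 3 reachable states
  p0 = rec X. c.a.X + (0\{a,c} + 0\{d}) + b.0\{c,d}\{a,d} → --b--▸ p1, --c--▸ p2
  p1 = 0\{c,d}\{a,d} → deadlocked
  p2 = a.(rec X. c.a.X + (0\{a,c} + 0\{d}) + b.0\{c,d}\{a,d}) → --a--▸ p0
LTS(Q): 3 reachable states
  q0 = rec X. b.a.X + (0\{a,c} + 0\{d}) + b.0\{c,d}\{a,d} → --b--▸ q1, --b--▸ q2
  q1 = 0\{c,d}\{a,d} → deadlocked
  q2 = a.(rec X. b.a.X + (0\{a,c} + 0\{d}) + b.0\{c,d}\{a,d}) → --a--▸ q0
Run σ = ⟨c⟩ on P: start {p0}
  [1] c ⇒ {p2}
  P completes σ.
Run σ = ⟨c⟩ on Q: start {q0}
  [1] c ⇒ ∅ (Q stuck)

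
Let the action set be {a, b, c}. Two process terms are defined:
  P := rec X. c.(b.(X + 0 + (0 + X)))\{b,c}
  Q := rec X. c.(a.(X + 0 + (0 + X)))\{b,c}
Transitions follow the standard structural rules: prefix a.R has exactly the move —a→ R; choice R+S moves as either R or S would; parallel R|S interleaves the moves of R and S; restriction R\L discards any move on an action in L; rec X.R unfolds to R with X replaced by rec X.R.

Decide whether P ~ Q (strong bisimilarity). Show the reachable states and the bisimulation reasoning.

P's transition system — 2 states:
  m0 = rec X. c.(b.(X + 0 + (0 + X)))\{b,c} has moves ··c··> m1
  m1 = (b.((rec X. c.(b.(X + 0 + (0 + X)))\{b,c}) + 0 + (0 + (rec X. c.(b.(X + 0 + (0 + X)))\{b,c}))))\{b,c} has moves ∅
Q's transition system — 3 states:
  n0 = rec X. c.(a.(X + 0 + (0 + X)))\{b,c} has moves ··c··> n1
  n1 = (a.((rec X. c.(a.(X + 0 + (0 + X)))\{b,c}) + 0 + (0 + (rec X. c.(a.(X + 0 + (0 + X)))\{b,c}))))\{b,c} has moves ··a··> n2
  n2 = ((rec X. c.(a.(X + 0 + (0 + X)))\{b,c}) + 0 + (0 + (rec X. c.(a.(X + 0 + (0 + X)))\{b,c})))\{b,c} has moves ∅
Coarsest stable partition (strong bisimilarity classes):
  B0 = {m0}
  B1 = {m1, n2}
  B2 = {n0}
  B3 = {n1}
m0 ∈ B0, n0 ∈ B2 → different blocks

P ≁ Q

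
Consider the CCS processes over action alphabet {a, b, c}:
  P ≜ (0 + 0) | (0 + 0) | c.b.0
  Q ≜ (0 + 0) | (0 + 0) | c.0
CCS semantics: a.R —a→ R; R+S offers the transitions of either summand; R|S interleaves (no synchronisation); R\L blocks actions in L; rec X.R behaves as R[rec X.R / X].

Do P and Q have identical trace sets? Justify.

Reachable graph of P (3 states):
  s0 = (0 + 0) | (0 + 0) | c.b.0 has moves --c--▸ s1
  s1 = (0 + 0) | (0 + 0) | b.0 has moves --b--▸ s2
  s2 = (0 + 0) | (0 + 0) | 0 has moves deadlocked
Reachable graph of Q (2 states):
  t0 = (0 + 0) | (0 + 0) | c.0 has moves --c--▸ t1
  t1 = (0 + 0) | (0 + 0) | 0 has moves deadlocked
Trace ⟨cb⟩ through P, begin at {s0}:
  step 1 (c): {s1}
  step 2 (b): {s2}
  ✓ P
Trace ⟨cb⟩ through Q, begin at {t0}:
  step 1 (c): {t1}
  step 2 (b): ∅  — Q cannot continue

NO — witness ⟨cb⟩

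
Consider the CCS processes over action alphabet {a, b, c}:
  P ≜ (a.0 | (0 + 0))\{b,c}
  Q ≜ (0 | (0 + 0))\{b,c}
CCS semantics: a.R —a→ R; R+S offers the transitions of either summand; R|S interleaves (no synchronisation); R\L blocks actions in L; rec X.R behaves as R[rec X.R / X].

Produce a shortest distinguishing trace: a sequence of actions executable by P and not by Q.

LTS(P): 2 reachable states
  p0 = (a.0 | (0 + 0))\{b,c} | ··a··> p1
  p1 = (0 | (0 + 0))\{b,c} | deadlocked
LTS(Q): 1 reachable states
  q0 = (0 | (0 + 0))\{b,c} | deadlocked
Run σ = ⟨a⟩ on P: start {p0}
  step 1 (a): {p1}
  ✓ P
Run σ = ⟨a⟩ on Q: start {q0}
  step 1 (a): ∅ (Q stuck)

a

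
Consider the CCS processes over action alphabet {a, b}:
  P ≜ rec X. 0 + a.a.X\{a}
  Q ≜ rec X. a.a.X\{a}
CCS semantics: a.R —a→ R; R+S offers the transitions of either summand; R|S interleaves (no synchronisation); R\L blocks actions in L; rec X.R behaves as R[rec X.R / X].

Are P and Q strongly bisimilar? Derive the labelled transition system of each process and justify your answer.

bisimilar

P's transition system — 3 states:
  s0 = rec X. 0 + a.a.X\{a} | ··a··> s1
  s1 = a.(rec X. 0 + a.a.X\{a})\{a} | ··a··> s2
  s2 = (rec X. 0 + a.a.X\{a})\{a} | deadlocked
Q's transition system — 3 states:
  t0 = rec X. a.a.X\{a} | ··a··> t1
  t1 = a.(rec X. a.a.X\{a})\{a} | ··a··> t2
  t2 = (rec X. a.a.X\{a})\{a} | deadlocked
Partition-refinement fixed point:
  B0 = {s0, t0}
  B1 = {s1, t1}
  B2 = {s2, t2}
s0 ∈ B0, t0 ∈ B0 → same block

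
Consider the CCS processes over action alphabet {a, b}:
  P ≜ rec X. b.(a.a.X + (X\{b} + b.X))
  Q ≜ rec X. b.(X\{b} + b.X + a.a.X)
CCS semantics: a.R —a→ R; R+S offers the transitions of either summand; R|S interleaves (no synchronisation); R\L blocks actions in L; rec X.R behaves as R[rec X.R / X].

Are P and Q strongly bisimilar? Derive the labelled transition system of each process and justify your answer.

YES

Reachable graph of P (3 states):
  u0 = rec X. b.(a.a.X + (X\{b} + b.X)) | =b=> u1
  u1 = a.a.(rec X. b.(a.a.X + (X\{b} + b.X))) + ((rec X. b.(a.a.X + (X\{b} + b.X)))\{b} + b.(rec X. b.(a.a.X + (X\{b} + b.X)))) | =a=> u2, =b=> u0
  u2 = a.(rec X. b.(a.a.X + (X\{b} + b.X))) | =a=> u0
Reachable graph of Q (3 states):
  v0 = rec X. b.(X\{b} + b.X + a.a.X) | =b=> v1
  v1 = (rec X. b.(X\{b} + b.X + a.a.X))\{b} + b.(rec X. b.(X\{b} + b.X + a.a.X)) + a.a.(rec X. b.(X\{b} + b.X + a.a.X)) | =a=> v2, =b=> v0
  v2 = a.(rec X. b.(X\{b} + b.X + a.a.X)) | =a=> v0
Partition-refinement fixed point:
  B0 = {u0, v0}
  B1 = {u1, v1}
  B2 = {u2, v2}
u0 ∈ B0, v0 ∈ B0 → same block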